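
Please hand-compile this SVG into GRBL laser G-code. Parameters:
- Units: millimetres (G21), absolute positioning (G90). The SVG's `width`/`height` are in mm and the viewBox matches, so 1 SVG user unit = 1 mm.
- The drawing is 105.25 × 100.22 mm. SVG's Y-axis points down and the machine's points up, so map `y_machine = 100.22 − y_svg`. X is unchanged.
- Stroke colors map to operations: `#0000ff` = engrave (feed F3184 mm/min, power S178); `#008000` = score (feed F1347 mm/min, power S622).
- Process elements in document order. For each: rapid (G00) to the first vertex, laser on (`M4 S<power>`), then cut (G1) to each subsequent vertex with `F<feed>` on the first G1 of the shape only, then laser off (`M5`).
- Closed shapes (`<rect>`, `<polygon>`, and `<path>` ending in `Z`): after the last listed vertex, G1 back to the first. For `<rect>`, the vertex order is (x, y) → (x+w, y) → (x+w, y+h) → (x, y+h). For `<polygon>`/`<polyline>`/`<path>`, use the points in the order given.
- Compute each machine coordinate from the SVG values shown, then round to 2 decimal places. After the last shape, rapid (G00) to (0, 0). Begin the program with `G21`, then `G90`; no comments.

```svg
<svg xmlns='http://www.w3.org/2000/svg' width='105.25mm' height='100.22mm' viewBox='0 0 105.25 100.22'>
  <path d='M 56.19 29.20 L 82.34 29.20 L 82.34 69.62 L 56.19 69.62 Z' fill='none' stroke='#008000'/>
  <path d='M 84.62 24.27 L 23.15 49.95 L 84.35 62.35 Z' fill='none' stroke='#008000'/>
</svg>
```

G21
G90
G00 X56.19 Y71.02
M4 S622
G1 X82.34 Y71.02 F1347
G1 X82.34 Y30.60
G1 X56.19 Y30.60
G1 X56.19 Y71.02
M5
G00 X84.62 Y75.95
M4 S622
G1 X23.15 Y50.27 F1347
G1 X84.35 Y37.87
G1 X84.62 Y75.95
M5
G00 X0.00 Y0.00

Since the viewBox matches the mm dimensions, user units are millimetres directly. The only transform is the Y-flip y_m = 100.22 − y_svg.

Shape 1 is a rectangle drawn with `<path>`. Its stroke #008000 means score at S622, F1347. After flipping Y the toolpath is (56.19,71.02) → (82.34,71.02) → (82.34,30.60) → (56.19,30.60) → (56.19,71.02), returning to the start.

Shape 2 is a closed polygon drawn with `<path>`. Its stroke #008000 means score at S622, F1347. After flipping Y the toolpath is (84.62,75.95) → (23.15,50.27) → (84.35,37.87) → (84.62,75.95), returning to the start.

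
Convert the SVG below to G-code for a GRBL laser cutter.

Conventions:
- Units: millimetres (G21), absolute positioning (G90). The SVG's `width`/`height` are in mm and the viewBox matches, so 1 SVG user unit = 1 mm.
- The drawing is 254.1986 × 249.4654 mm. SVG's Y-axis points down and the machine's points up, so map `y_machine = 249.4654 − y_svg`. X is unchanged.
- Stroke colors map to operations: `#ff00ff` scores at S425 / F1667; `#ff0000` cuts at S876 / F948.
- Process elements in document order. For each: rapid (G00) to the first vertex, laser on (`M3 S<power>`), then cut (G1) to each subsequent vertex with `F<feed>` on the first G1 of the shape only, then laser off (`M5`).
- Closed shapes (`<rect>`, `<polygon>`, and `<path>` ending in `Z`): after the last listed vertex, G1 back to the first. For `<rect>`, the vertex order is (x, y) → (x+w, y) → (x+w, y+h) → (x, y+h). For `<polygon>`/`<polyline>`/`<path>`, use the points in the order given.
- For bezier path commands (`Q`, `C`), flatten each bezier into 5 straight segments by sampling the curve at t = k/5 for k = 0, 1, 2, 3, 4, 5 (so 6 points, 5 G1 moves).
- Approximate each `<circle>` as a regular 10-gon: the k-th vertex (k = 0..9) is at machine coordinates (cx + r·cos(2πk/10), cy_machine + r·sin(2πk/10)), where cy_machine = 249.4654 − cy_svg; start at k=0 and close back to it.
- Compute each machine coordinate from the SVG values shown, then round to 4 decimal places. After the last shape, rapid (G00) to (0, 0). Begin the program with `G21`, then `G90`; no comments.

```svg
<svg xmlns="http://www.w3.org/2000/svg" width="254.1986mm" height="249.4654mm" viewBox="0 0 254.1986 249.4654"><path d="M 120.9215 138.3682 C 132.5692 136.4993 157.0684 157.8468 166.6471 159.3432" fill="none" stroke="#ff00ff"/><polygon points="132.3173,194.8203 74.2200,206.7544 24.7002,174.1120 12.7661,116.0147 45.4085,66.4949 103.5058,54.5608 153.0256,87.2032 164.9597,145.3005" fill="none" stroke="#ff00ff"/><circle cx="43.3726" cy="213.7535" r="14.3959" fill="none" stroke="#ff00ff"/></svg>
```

G21
G90
G00 X120.9215 Y111.0972
M3 S425
G1 X129.2301 Y109.7771 F1667
G1 X139.2901 Y104.9523
G1 X149.7682 Y98.6901
G1 X159.3316 Y93.0576
G1 X166.6471 Y90.1222
M5
G00 X132.3173 Y54.6451
M3 S425
G1 X74.2200 Y42.7110 F1667
G1 X24.7002 Y75.3534
G1 X12.7661 Y133.4507
G1 X45.4085 Y182.9705
G1 X103.5058 Y194.9046
G1 X153.0256 Y162.2622
G1 X164.9597 Y104.1649
G1 X132.3173 Y54.6451
M5
G00 X57.7685 Y35.7119
M3 S425
G1 X55.0191 Y44.1736 F1667
G1 X47.8212 Y49.4032
G1 X38.9240 Y49.4032
G1 X31.7261 Y44.1736
G1 X28.9767 Y35.7119
G1 X31.7261 Y27.2502
G1 X38.9240 Y22.0206
G1 X47.8212 Y22.0206
G1 X55.0191 Y27.2502
G1 X57.7685 Y35.7119
M5
G00 X0.0000 Y0.0000

Since the viewBox matches the mm dimensions, user units are millimetres directly. The only transform is the Y-flip y_m = 249.4654 − y_svg.

Shape 1 is a cubic bezier drawn with `<path>`. Its stroke #ff00ff means score at S425, F1667. After flipping Y the toolpath is (120.9215,111.0972) → (129.2301,109.7771) → (139.2901,104.9523) → (149.7682,98.6901) → (159.3316,93.0576) → (166.6471,90.1222).

Shape 2 is a regular polygon drawn with `<polygon>`. Its stroke #ff00ff means score at S425, F1667. After flipping Y the toolpath is (132.3173,54.6451) → (74.2200,42.7110) → (24.7002,75.3534) → (12.7661,133.4507) → (45.4085,182.9705) → (103.5058,194.9046) → (153.0256,162.2622) → (164.9597,104.1649) → (132.3173,54.6451), returning to the start.

Shape 3 is a circle drawn with `<circle>`. Its stroke #ff00ff means score at S425, F1667. After flipping Y the toolpath is (57.7685,35.7119) → (55.0191,44.1736) → (47.8212,49.4032) → (38.9240,49.4032) → (31.7261,44.1736) → (28.9767,35.7119) → (31.7261,27.2502) → (38.9240,22.0206) → (47.8212,22.0206) → (55.0191,27.2502) → (57.7685,35.7119), returning to the start.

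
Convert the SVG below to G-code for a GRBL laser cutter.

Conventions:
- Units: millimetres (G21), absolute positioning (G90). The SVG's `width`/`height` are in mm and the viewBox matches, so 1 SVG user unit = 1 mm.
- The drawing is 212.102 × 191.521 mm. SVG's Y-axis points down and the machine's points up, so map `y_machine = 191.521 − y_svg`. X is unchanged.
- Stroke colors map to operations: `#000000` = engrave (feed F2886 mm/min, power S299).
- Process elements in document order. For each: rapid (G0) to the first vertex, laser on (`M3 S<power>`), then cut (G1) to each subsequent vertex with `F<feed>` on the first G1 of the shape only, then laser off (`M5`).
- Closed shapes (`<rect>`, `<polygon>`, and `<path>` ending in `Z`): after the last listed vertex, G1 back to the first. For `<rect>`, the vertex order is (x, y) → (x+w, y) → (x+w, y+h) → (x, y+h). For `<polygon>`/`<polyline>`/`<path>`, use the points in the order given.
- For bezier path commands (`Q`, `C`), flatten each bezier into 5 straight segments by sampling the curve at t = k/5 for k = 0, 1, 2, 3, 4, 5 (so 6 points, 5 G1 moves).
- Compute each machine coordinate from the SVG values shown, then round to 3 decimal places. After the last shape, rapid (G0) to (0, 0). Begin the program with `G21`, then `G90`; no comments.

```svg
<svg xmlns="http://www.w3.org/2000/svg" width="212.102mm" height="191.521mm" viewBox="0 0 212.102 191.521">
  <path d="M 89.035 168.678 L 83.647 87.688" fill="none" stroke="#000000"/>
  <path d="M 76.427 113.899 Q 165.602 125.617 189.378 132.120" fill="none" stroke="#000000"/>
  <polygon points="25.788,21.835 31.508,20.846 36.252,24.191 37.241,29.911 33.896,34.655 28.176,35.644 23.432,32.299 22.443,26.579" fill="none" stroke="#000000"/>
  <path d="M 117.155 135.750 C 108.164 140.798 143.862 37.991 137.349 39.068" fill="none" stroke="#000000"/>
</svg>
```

G21
G90
G0 X89.035 Y22.843
M3 S299
G1 X83.647 Y103.833 F2886
M5
G0 X76.427 Y77.622
M3 S299
G1 X109.481 Y73.143 F2886
G1 X137.303 Y69.082
G1 X159.893 Y65.438
G1 X177.252 Y62.211
G1 X189.378 Y59.401
M5
G0 X25.788 Y169.686
M3 S299
G1 X31.508 Y170.675 F2886
G1 X36.252 Y167.330
G1 X37.241 Y161.610
G1 X33.896 Y156.866
G1 X28.176 Y155.877
G1 X23.432 Y159.222
G1 X22.443 Y164.942
G1 X25.788 Y169.686
M5
G0 X117.155 Y55.771
M3 S299
G1 X116.428 Y63.991 F2886
G1 X122.255 Y87.933
G1 X130.465 Y117.432
G1 X136.887 Y142.327
G1 X137.349 Y152.453
M5
G0 X0.000 Y0.000

viewBox `0 0 212.102 191.521` with mm width/height → 1 unit = 1 mm. Flip: y_m = 191.521 − y_svg.

**Shape 1** — `<path>` line segment, stroke `#000000` → engrave (S299, F2886). Machine vertices: (89.035,22.843) → (83.647,103.833). Open path.

**Shape 2** — `<path>` quadratic bezier, stroke `#000000` → engrave (S299, F2886). Control points (SVG): P0=(76.427,113.899), P1=(165.602,125.617), P2=(189.378,132.120); sampled at t=k/5. Machine vertices: (76.427,77.622) → (109.481,73.143) → (137.303,69.082) → (159.893,65.438) → (177.252,62.211) → (189.378,59.401). Open path.

**Shape 3** — `<polygon>` regular polygon, stroke `#000000` → engrave (S299, F2886). Machine vertices: (25.788,169.686) → (31.508,170.675) → (36.252,167.330) → (37.241,161.610) → (33.896,156.866) → (28.176,155.877) → (23.432,159.222) → (22.443,164.942) → (25.788,169.686). Closed: final G1 returns to the first vertex.

**Shape 4** — `<path>` cubic bezier, stroke `#000000` → engrave (S299, F2886). Control points (SVG): P0=(117.155,135.750), P1=(108.164,140.798), P2=(143.862,37.991), P3=(137.349,39.068); sampled at t=k/5. Machine vertices: (117.155,55.771) → (116.428,63.991) → (122.255,87.933) → (130.465,117.432) → (136.887,142.327) → (137.349,152.453). Open path.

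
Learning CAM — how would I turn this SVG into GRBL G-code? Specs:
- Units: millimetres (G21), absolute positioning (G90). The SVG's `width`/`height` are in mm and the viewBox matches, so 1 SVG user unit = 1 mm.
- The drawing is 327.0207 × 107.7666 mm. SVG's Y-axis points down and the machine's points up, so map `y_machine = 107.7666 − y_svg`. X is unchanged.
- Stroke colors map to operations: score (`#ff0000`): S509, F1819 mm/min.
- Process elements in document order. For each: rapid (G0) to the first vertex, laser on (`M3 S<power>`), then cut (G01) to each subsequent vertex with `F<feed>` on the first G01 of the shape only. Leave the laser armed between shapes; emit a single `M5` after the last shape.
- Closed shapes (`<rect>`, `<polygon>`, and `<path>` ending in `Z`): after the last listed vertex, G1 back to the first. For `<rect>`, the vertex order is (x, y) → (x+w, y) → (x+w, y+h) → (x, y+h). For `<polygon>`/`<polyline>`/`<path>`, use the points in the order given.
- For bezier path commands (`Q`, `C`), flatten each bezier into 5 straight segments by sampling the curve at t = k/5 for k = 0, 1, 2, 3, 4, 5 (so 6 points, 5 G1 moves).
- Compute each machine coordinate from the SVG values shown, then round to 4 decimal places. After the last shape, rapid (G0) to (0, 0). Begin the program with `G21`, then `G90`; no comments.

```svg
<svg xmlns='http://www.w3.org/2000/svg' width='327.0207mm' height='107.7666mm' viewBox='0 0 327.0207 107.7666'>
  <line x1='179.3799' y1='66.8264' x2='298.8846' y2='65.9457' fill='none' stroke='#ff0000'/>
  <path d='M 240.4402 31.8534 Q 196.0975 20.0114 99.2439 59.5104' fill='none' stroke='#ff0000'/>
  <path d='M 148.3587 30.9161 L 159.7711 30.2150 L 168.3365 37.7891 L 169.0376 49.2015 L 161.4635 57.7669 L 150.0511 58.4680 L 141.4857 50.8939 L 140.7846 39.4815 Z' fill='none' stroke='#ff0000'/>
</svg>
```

viewBox `0 0 327.0207 107.7666` with mm width/height → 1 unit = 1 mm. Flip: y_m = 107.7666 − y_svg.

**Shape 1** — `<line>` line segment, stroke `#ff0000` → score (S509, F1819). Machine vertices: (179.3799,40.9402) → (298.8846,41.8209). Open path.

**Shape 2** — `<path>` quadratic bezier, stroke `#ff0000` → score (S509, F1819). Control points (SVG): P0=(240.4402,31.8534), P1=(196.0975,20.0114), P2=(99.2439,59.5104); sampled at t=k/5. Machine vertices: (240.4402,75.9132) → (220.6027,78.5964) → (196.5643,77.1722) → (168.3250,71.6408) → (135.8849,62.0022) → (99.2439,48.2562). Open path.

**Shape 3** — `<path>` regular polygon, stroke `#ff0000` → score (S509, F1819). Machine vertices: (148.3587,76.8505) → (159.7711,77.5516) → (168.3365,69.9775) → (169.0376,58.5651) → (161.4635,49.9997) → (150.0511,49.2986) → (141.4857,56.8727) → (140.7846,68.2851) → (148.3587,76.8505). Closed: final G1 returns to the first vertex.

G21
G90
G0 X179.3799 Y40.9402
M3 S509
G01 X298.8846 Y41.8209 F1819
G0 X240.4402 Y75.9132
M3 S509
G01 X220.6027 Y78.5964 F1819
G01 X196.5643 Y77.1722
G01 X168.3250 Y71.6408
G01 X135.8849 Y62.0022
G01 X99.2439 Y48.2562
G0 X148.3587 Y76.8505
M3 S509
G01 X159.7711 Y77.5516 F1819
G01 X168.3365 Y69.9775
G01 X169.0376 Y58.5651
G01 X161.4635 Y49.9997
G01 X150.0511 Y49.2986
G01 X141.4857 Y56.8727
G01 X140.7846 Y68.2851
G01 X148.3587 Y76.8505
M5
G0 X0.0000 Y0.0000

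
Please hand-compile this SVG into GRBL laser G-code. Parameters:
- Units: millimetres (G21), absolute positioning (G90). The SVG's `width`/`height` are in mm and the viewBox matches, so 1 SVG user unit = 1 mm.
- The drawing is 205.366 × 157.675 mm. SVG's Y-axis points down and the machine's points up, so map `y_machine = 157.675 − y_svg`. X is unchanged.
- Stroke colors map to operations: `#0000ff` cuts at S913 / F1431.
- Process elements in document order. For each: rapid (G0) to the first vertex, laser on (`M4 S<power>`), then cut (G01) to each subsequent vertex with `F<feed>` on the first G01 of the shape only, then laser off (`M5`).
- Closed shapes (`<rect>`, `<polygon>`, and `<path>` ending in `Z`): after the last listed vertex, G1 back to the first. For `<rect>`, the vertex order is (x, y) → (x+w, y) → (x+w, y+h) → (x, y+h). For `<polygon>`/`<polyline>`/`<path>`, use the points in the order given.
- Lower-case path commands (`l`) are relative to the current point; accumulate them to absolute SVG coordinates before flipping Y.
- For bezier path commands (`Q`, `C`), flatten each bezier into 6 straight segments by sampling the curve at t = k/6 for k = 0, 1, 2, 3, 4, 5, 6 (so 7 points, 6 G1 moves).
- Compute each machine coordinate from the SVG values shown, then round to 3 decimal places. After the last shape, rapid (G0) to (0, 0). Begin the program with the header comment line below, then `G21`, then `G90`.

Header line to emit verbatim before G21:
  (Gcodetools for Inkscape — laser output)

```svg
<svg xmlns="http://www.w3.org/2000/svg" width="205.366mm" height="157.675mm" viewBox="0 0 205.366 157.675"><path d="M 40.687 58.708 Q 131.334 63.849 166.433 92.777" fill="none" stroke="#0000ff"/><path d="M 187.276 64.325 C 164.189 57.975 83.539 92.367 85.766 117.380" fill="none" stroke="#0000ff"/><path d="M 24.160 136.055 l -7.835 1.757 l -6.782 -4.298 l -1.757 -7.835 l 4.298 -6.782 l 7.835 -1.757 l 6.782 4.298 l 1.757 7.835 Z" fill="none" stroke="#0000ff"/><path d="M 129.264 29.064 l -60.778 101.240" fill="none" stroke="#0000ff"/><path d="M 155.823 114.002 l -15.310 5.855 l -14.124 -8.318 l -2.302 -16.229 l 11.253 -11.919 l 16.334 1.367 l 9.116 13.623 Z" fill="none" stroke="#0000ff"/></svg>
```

(Gcodetools for Inkscape — laser output)
G21
G90
G0 X40.687 Y98.967
M4 S913
G01 X69.360 Y96.593 F1431
G01 X94.946 Y92.897
G01 X117.447 Y87.879
G01 X136.862 Y81.540
G01 X153.190 Y73.880
G01 X166.433 Y64.898
M5
G0 X187.276 Y93.350
M4 S913
G01 X171.586 Y93.362 F1431
G01 X150.203 Y87.976
G01 X127.028 Y78.584
G01 X105.963 Y66.578
G01 X90.909 Y53.351
G01 X85.766 Y40.295
M5
G0 X24.160 Y21.620
M4 S913
G01 X16.325 Y19.863 F1431
G01 X9.543 Y24.161
G01 X7.786 Y31.996
G01 X12.084 Y38.778
G01 X19.919 Y40.535
G01 X26.701 Y36.237
G01 X28.458 Y28.402
G01 X24.160 Y21.620
M5
G0 X129.264 Y128.611
M4 S913
G01 X68.486 Y27.371 F1431
M5
G0 X155.823 Y43.673
M4 S913
G01 X140.513 Y37.818 F1431
G01 X126.389 Y46.136
G01 X124.087 Y62.365
G01 X135.340 Y74.284
G01 X151.674 Y72.917
G01 X160.790 Y59.294
G01 X155.823 Y43.673
M5
G0 X0.000 Y0.000

viewBox `0 0 205.366 157.675` with mm width/height → 1 unit = 1 mm. Flip: y_m = 157.675 − y_svg.

**Shape 1** — `<path>` quadratic bezier, stroke `#0000ff` → cut (S913, F1431). Control points (SVG): P0=(40.687,58.708), P1=(131.334,63.849), P2=(166.433,92.777); sampled at t=k/6. Machine vertices: (40.687,98.967) → (69.360,96.593) → (94.946,92.897) → (117.447,87.879) → (136.862,81.540) → (153.190,73.880) → (166.433,64.898). Open path.

**Shape 2** — `<path>` cubic bezier, stroke `#0000ff` → cut (S913, F1431). Control points (SVG): P0=(187.276,64.325), P1=(164.189,57.975), P2=(83.539,92.367), P3=(85.766,117.380); sampled at t=k/6. Machine vertices: (187.276,93.350) → (171.586,93.362) → (150.203,87.976) → (127.028,78.584) → (105.963,66.578) → (90.909,53.351) → (85.766,40.295). Open path.

**Shape 3** — `<path>` regular polygon, stroke `#0000ff` → cut (S913, F1431). Machine vertices: (24.160,21.620) → (16.325,19.863) → (9.543,24.161) → (7.786,31.996) → (12.084,38.778) → (19.919,40.535) → (26.701,36.237) → (28.458,28.402) → (24.160,21.620). Closed: final G1 returns to the first vertex.

**Shape 4** — `<path>` line segment, stroke `#0000ff` → cut (S913, F1431). Machine vertices: (129.264,128.611) → (68.486,27.371). Open path.

**Shape 5** — `<path>` regular polygon, stroke `#0000ff` → cut (S913, F1431). Machine vertices: (155.823,43.673) → (140.513,37.818) → (126.389,46.136) → (124.087,62.365) → (135.340,74.284) → (151.674,72.917) → (160.790,59.294) → (155.823,43.673). Closed: final G1 returns to the first vertex.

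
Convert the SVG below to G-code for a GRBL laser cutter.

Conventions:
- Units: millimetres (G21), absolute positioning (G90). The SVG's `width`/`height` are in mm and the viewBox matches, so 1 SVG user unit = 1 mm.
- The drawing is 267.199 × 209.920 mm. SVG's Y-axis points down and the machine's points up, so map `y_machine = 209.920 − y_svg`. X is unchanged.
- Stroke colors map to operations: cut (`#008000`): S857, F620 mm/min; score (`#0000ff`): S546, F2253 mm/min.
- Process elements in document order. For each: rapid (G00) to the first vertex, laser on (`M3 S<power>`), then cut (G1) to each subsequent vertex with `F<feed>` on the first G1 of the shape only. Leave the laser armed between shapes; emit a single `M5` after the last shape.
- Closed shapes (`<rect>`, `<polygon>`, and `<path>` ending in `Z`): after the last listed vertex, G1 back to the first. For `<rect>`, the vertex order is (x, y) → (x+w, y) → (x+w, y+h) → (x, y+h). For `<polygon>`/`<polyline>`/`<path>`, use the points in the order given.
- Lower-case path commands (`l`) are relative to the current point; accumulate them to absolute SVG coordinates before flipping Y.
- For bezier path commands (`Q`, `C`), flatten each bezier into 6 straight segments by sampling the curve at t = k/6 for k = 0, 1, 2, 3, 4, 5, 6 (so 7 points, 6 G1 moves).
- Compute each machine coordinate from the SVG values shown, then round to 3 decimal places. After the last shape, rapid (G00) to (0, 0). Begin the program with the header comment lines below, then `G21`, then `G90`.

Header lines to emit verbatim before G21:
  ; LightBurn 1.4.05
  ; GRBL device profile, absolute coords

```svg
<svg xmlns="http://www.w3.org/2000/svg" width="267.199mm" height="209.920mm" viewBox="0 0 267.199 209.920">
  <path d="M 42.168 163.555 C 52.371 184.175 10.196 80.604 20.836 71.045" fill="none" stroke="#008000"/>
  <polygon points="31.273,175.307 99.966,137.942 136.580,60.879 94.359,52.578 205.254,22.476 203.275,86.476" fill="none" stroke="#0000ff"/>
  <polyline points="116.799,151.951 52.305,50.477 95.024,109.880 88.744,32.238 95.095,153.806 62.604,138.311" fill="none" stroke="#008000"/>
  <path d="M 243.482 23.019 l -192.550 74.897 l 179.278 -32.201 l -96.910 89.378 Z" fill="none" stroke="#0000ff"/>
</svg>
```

; LightBurn 1.4.05
; GRBL device profile, absolute coords
G21
G90
G00 X42.168 Y46.365
M3 S857
G1 X43.392 Y45.394 F620
G1 X38.808 Y59.060
G1 X31.338 Y81.303
G1 X23.905 Y106.060
G1 X19.430 Y127.271
G1 X20.836 Y138.875
G00 X31.273 Y34.613
M3 S546
G1 X99.966 Y71.978 F2253
G1 X136.580 Y149.041
G1 X94.359 Y157.342
G1 X205.254 Y187.444
G1 X203.275 Y123.444
G1 X31.273 Y34.613
G00 X116.799 Y57.969
M3 S857
G1 X52.305 Y159.443 F620
G1 X95.024 Y100.040
G1 X88.744 Y177.682
G1 X95.095 Y56.114
G1 X62.604 Y71.609
G00 X243.482 Y186.901
M3 S546
G1 X50.932 Y112.004 F2253
G1 X230.210 Y144.205
G1 X133.300 Y54.827
G1 X243.482 Y186.901
M5
G00 X0.000 Y0.000

1 u = 1 mm; y_m = 209.920 − y.

[1] `<path>` cubic bezier, #008000→cut S857 F620: (42.168,46.365) → (43.392,45.394) → (38.808,59.060) → (31.338,81.303) → (23.905,106.060) → (19.430,127.271) → (20.836,138.875)

[2] `<polygon>` closed polygon, #0000ff→score S546 F2253: (31.273,34.613) → (99.966,71.978) → (136.580,149.041) → (94.359,157.342) → (205.254,187.444) → (203.275,123.444) → (31.273,34.613) (closed)

[3] `<polyline>` open polyline, #008000→cut S857 F620: (116.799,57.969) → (52.305,159.443) → (95.024,100.040) → (88.744,177.682) → (95.095,56.114) → (62.604,71.609)

[4] `<path>` closed polygon, #0000ff→score S546 F2253: (243.482,186.901) → (50.932,112.004) → (230.210,144.205) → (133.300,54.827) → (243.482,186.901) (closed)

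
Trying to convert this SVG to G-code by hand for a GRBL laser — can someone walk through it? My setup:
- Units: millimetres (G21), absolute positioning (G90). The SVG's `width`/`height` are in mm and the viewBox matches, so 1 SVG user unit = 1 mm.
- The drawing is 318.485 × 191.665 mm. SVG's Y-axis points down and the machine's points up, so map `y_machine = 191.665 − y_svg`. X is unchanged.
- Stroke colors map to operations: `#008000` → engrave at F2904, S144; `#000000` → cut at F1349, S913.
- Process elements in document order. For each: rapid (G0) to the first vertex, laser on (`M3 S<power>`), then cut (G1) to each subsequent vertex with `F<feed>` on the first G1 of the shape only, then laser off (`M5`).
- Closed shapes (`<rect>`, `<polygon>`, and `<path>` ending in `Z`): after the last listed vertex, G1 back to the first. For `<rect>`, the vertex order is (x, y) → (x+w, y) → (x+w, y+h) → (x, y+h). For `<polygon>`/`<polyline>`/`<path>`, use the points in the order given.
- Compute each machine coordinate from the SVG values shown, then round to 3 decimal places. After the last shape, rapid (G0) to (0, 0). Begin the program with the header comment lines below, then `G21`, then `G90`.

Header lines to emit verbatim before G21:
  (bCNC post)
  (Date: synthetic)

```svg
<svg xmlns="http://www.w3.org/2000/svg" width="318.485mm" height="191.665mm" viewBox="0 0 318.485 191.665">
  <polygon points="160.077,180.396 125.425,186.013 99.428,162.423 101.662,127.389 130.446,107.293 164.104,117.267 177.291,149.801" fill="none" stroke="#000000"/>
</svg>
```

1 u = 1 mm; y_m = 191.665 − y.

[1] `<polygon>` regular polygon, #000000→cut S913 F1349: (160.077,11.269) → (125.425,5.652) → (99.428,29.242) → (101.662,64.276) → (130.446,84.372) → (164.104,74.398) → (177.291,41.864) → (160.077,11.269) (closed)

(bCNC post)
(Date: synthetic)
G21
G90
G0 X160.077 Y11.269
M3 S913
G1 X125.425 Y5.652 F1349
G1 X99.428 Y29.242
G1 X101.662 Y64.276
G1 X130.446 Y84.372
G1 X164.104 Y74.398
G1 X177.291 Y41.864
G1 X160.077 Y11.269
M5
G0 X0.000 Y0.000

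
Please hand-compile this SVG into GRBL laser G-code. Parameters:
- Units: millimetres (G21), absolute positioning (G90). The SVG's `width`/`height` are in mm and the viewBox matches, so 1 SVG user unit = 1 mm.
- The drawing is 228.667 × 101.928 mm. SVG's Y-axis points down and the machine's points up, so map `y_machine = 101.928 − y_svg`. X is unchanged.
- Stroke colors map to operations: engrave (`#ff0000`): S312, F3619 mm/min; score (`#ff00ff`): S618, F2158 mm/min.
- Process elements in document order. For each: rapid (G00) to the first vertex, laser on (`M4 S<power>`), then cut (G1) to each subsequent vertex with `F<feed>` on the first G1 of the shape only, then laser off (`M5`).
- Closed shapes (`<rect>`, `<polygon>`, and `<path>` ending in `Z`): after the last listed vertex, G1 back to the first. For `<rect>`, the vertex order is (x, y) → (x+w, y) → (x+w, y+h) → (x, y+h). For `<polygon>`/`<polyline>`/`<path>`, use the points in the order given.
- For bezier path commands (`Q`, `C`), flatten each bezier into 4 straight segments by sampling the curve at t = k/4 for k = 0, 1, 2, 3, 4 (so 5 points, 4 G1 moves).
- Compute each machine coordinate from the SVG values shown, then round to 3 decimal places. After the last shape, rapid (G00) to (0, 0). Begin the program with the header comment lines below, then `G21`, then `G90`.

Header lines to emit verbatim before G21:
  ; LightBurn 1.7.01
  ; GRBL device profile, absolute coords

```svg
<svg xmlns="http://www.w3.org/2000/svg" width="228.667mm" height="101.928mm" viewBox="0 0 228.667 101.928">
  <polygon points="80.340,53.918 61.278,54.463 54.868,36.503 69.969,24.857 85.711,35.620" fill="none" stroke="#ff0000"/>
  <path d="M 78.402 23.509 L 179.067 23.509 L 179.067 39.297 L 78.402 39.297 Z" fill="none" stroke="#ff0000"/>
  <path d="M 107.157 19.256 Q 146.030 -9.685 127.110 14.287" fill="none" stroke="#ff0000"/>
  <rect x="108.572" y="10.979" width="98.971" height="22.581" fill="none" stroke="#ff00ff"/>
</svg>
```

; LightBurn 1.7.01
; GRBL device profile, absolute coords
G21
G90
G00 X80.340 Y48.010
M4 S312
G1 X61.278 Y47.465 F3619
G1 X54.868 Y65.425
G1 X69.969 Y77.071
G1 X85.711 Y66.308
G1 X80.340 Y48.010
M5
G00 X78.402 Y78.419
M4 S312
G1 X179.067 Y78.419 F3619
G1 X179.067 Y62.631
G1 X78.402 Y62.631
G1 X78.402 Y78.419
M5
G00 X107.157 Y82.672
M4 S312
G1 X122.981 Y93.835 F3619
G1 X131.582 Y98.385
G1 X132.958 Y96.320
G1 X127.110 Y87.641
M5
G00 X108.572 Y90.949
M4 S618
G1 X207.543 Y90.949 F2158
G1 X207.543 Y68.368
G1 X108.572 Y68.368
G1 X108.572 Y90.949
M5
G00 X0.000 Y0.000

Since the viewBox matches the mm dimensions, user units are millimetres directly. The only transform is the Y-flip y_m = 101.928 − y_svg.

Shape 1 is a regular polygon drawn with `<polygon>`. Its stroke #ff0000 means engrave at S312, F3619. After flipping Y the toolpath is (80.340,48.010) → (61.278,47.465) → (54.868,65.425) → (69.969,77.071) → (85.711,66.308) → (80.340,48.010), returning to the start.

Shape 2 is a rectangle drawn with `<path>`. Its stroke #ff0000 means engrave at S312, F3619. After flipping Y the toolpath is (78.402,78.419) → (179.067,78.419) → (179.067,62.631) → (78.402,62.631) → (78.402,78.419), returning to the start.

Shape 3 is a quadratic bezier drawn with `<path>`. Its stroke #ff0000 means engrave at S312, F3619. After flipping Y the toolpath is (107.157,82.672) → (122.981,93.835) → (131.582,98.385) → (132.958,96.320) → (127.110,87.641).

Shape 4 is a rectangle drawn with `<rect>`. Its stroke #ff00ff means score at S618, F2158. After flipping Y the toolpath is (108.572,90.949) → (207.543,90.949) → (207.543,68.368) → (108.572,68.368) → (108.572,90.949), returning to the start.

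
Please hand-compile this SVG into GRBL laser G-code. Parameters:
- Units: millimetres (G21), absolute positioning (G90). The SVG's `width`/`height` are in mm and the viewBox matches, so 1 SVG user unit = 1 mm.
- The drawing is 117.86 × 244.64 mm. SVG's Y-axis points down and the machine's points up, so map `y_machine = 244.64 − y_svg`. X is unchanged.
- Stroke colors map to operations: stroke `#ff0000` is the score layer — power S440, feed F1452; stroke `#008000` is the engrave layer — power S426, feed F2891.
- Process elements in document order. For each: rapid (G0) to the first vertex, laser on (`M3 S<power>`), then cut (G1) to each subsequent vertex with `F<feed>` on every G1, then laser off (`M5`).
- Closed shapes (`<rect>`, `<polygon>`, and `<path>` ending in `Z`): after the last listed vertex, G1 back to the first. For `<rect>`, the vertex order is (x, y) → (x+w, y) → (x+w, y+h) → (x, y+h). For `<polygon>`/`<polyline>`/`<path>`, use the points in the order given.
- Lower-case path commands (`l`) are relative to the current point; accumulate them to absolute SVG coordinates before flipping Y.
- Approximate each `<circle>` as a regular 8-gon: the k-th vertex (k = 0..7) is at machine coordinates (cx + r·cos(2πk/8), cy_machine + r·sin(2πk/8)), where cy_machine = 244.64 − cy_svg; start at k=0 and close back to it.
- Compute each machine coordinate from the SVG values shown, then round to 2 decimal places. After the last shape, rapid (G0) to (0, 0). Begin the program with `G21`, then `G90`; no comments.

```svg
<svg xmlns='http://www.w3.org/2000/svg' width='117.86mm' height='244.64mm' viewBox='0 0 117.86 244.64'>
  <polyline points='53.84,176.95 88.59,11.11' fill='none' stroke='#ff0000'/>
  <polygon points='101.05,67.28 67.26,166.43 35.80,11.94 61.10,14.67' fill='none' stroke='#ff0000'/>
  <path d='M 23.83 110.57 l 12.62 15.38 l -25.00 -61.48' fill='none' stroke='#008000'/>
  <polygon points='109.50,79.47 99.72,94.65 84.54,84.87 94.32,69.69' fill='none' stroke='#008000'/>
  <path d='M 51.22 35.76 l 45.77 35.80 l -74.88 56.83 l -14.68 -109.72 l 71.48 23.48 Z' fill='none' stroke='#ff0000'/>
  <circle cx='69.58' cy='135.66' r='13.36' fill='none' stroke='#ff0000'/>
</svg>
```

G21
G90
G0 X53.84 Y67.69
M3 S440
G1 X88.59 Y233.53 F1452
M5
G0 X101.05 Y177.36
M3 S440
G1 X67.26 Y78.21 F1452
G1 X35.80 Y232.70 F1452
G1 X61.10 Y229.97 F1452
G1 X101.05 Y177.36 F1452
M5
G0 X23.83 Y134.07
M3 S426
G1 X36.45 Y118.69 F2891
G1 X11.45 Y180.17 F2891
M5
G0 X109.50 Y165.17
M3 S426
G1 X99.72 Y149.99 F2891
G1 X84.54 Y159.77 F2891
G1 X94.32 Y174.95 F2891
G1 X109.50 Y165.17 F2891
M5
G0 X51.22 Y208.88
M3 S440
G1 X96.99 Y173.08 F1452
G1 X22.11 Y116.25 F1452
G1 X7.43 Y225.97 F1452
G1 X78.91 Y202.49 F1452
G1 X51.22 Y208.88 F1452
M5
G0 X82.94 Y108.98
M3 S440
G1 X79.03 Y118.43 F1452
G1 X69.58 Y122.34 F1452
G1 X60.13 Y118.43 F1452
G1 X56.22 Y108.98 F1452
G1 X60.13 Y99.53 F1452
G1 X69.58 Y95.62 F1452
G1 X79.03 Y99.53 F1452
G1 X82.94 Y108.98 F1452
M5
G0 X0.00 Y0.00

viewBox `0 0 117.86 244.64` with mm width/height → 1 unit = 1 mm. Flip: y_m = 244.64 − y_svg.

**Shape 1** — `<polyline>` line segment, stroke `#ff0000` → score (S440, F1452). Machine vertices: (53.84,67.69) → (88.59,233.53). Open path.

**Shape 2** — `<polygon>` closed polygon, stroke `#ff0000` → score (S440, F1452). Machine vertices: (101.05,177.36) → (67.26,78.21) → (35.80,232.70) → (61.10,229.97) → (101.05,177.36). Closed: final G1 returns to the first vertex.

**Shape 3** — `<path>` open polyline, stroke `#008000` → engrave (S426, F2891). Machine vertices: (23.83,134.07) → (36.45,118.69) → (11.45,180.17). Open path.

**Shape 4** — `<polygon>` regular polygon, stroke `#008000` → engrave (S426, F2891). Machine vertices: (109.50,165.17) → (99.72,149.99) → (84.54,159.77) → (94.32,174.95) → (109.50,165.17). Closed: final G1 returns to the first vertex.

**Shape 5** — `<path>` closed polygon, stroke `#ff0000` → score (S440, F1452). Machine vertices: (51.22,208.88) → (96.99,173.08) → (22.11,116.25) → (7.43,225.97) → (78.91,202.49) → (51.22,208.88). Closed: final G1 returns to the first vertex.

**Shape 6** — `<circle>` circle, stroke `#ff0000` → score (S440, F1452). Machine vertices: (82.94,108.98) → (79.03,118.43) → (69.58,122.34) → (60.13,118.43) → (56.22,108.98) → (60.13,99.53) → (69.58,95.62) → (79.03,99.53) → (82.94,108.98). Closed: final G1 returns to the first vertex.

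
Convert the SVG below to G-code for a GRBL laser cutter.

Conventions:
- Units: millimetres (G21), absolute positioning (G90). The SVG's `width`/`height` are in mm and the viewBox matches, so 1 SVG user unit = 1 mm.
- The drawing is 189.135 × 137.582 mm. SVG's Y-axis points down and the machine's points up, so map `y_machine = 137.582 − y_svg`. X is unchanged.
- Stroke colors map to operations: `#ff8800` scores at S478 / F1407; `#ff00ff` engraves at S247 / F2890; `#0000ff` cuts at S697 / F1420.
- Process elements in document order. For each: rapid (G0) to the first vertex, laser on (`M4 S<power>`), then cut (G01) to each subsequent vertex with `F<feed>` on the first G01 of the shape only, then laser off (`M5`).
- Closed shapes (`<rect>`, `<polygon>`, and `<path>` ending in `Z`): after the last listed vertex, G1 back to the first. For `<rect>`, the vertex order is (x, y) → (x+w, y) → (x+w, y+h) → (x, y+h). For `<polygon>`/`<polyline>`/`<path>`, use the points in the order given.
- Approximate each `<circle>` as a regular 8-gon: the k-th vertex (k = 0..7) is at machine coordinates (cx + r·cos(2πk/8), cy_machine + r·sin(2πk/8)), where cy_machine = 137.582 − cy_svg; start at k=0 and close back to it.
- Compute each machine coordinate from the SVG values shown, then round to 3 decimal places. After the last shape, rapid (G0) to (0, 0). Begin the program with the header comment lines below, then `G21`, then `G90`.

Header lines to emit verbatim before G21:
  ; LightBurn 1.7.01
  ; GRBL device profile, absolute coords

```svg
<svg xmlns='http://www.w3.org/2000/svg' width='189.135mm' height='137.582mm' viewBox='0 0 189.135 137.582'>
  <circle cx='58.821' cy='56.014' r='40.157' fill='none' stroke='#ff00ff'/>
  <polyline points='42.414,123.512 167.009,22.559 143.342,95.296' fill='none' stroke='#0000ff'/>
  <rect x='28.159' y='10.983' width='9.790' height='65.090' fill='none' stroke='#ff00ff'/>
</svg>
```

viewBox `0 0 189.135 137.582` with mm width/height → 1 unit = 1 mm. Flip: y_m = 137.582 − y_svg.

**Shape 1** — `<circle>` circle, stroke `#ff00ff` → engrave (S247, F2890). Machine vertices: (98.978,81.568) → (87.216,109.963) → (58.821,121.725) → (30.426,109.963) → (18.664,81.568) → (30.426,53.173) → (58.821,41.411) → (87.216,53.173) → (98.978,81.568). Closed: final G1 returns to the first vertex.

**Shape 2** — `<polyline>` open polyline, stroke `#0000ff` → cut (S697, F1420). Machine vertices: (42.414,14.070) → (167.009,115.023) → (143.342,42.286). Open path.

**Shape 3** — `<rect>` rectangle, stroke `#ff00ff` → engrave (S247, F2890). Machine vertices: (28.159,126.599) → (37.949,126.599) → (37.949,61.509) → (28.159,61.509) → (28.159,126.599). Closed: final G1 returns to the first vertex.

; LightBurn 1.7.01
; GRBL device profile, absolute coords
G21
G90
G0 X98.978 Y81.568
M4 S247
G01 X87.216 Y109.963 F2890
G01 X58.821 Y121.725
G01 X30.426 Y109.963
G01 X18.664 Y81.568
G01 X30.426 Y53.173
G01 X58.821 Y41.411
G01 X87.216 Y53.173
G01 X98.978 Y81.568
M5
G0 X42.414 Y14.070
M4 S697
G01 X167.009 Y115.023 F1420
G01 X143.342 Y42.286
M5
G0 X28.159 Y126.599
M4 S247
G01 X37.949 Y126.599 F2890
G01 X37.949 Y61.509
G01 X28.159 Y61.509
G01 X28.159 Y126.599
M5
G0 X0.000 Y0.000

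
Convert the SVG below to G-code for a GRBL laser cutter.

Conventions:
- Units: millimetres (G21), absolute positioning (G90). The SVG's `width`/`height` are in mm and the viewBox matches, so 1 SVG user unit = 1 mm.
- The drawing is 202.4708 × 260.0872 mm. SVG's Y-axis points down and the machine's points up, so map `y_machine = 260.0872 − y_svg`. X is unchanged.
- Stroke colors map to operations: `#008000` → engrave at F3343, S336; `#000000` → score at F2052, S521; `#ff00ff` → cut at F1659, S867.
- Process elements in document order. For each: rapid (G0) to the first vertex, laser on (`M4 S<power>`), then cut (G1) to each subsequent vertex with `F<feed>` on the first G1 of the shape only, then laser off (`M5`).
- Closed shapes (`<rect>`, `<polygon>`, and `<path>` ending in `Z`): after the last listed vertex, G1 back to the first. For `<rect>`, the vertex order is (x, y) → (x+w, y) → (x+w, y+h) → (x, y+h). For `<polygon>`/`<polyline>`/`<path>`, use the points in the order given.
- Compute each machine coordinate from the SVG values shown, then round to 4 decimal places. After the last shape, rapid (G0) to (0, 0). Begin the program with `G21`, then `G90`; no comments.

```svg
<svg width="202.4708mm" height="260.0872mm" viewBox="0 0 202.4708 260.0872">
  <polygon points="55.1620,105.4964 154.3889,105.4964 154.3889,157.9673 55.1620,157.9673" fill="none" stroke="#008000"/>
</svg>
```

G21
G90
G0 X55.1620 Y154.5908
M4 S336
G1 X154.3889 Y154.5908 F3343
G1 X154.3889 Y102.1199
G1 X55.1620 Y102.1199
G1 X55.1620 Y154.5908
M5
G0 X0.0000 Y0.0000

1 u = 1 mm; y_m = 260.0872 − y.

[1] `<polygon>` rectangle, #008000→engrave S336 F3343: (55.1620,154.5908) → (154.3889,154.5908) → (154.3889,102.1199) → (55.1620,102.1199) → (55.1620,154.5908) (closed)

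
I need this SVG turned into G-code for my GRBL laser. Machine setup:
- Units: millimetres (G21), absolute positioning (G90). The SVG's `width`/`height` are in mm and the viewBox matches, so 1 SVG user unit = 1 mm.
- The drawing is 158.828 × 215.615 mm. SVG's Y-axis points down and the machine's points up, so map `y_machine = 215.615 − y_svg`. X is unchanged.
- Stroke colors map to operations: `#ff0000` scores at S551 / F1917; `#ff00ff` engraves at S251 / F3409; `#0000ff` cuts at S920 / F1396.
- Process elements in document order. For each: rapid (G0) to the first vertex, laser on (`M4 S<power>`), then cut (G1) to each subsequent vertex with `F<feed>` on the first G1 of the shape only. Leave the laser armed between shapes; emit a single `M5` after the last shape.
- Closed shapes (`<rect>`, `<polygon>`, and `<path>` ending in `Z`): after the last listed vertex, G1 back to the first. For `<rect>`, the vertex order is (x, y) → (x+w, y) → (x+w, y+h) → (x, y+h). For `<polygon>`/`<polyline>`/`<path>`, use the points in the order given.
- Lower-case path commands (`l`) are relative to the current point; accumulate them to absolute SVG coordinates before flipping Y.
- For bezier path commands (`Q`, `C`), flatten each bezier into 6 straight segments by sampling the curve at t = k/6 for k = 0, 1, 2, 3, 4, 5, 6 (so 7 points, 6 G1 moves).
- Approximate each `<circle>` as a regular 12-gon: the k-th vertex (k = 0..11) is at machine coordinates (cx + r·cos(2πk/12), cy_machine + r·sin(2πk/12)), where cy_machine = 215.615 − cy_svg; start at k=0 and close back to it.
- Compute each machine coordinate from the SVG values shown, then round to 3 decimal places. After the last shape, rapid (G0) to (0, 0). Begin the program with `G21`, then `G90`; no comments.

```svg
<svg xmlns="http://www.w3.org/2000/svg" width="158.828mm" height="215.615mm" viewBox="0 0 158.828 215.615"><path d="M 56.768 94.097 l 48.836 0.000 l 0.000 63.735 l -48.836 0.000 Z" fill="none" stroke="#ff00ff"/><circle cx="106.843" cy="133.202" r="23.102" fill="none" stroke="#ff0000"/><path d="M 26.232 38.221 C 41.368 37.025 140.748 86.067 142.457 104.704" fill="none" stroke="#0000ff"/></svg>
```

G21
G90
G0 X56.768 Y121.518
M4 S251
G1 X105.604 Y121.518 F3409
G1 X105.604 Y57.783
G1 X56.768 Y57.783
G1 X56.768 Y121.518
G0 X129.945 Y82.413
M4 S551
G1 X126.850 Y93.964 F1917
G1 X118.394 Y102.420
G1 X106.843 Y105.515
G1 X95.292 Y102.420
G1 X86.836 Y93.964
G1 X83.741 Y82.413
G1 X86.836 Y70.862
G1 X95.292 Y62.406
G1 X106.843 Y59.311
G1 X118.394 Y62.406
G1 X126.850 Y70.862
G1 X129.945 Y82.413
G0 X26.232 Y177.394
M4 S920
G1 X39.978 Y174.179 F1396
G1 X62.712 Y164.831
G1 X89.380 Y151.590
G1 X114.929 Y136.696
G1 X134.305 Y122.390
G1 X142.457 Y110.911
M5
G0 X0.000 Y0.000

Since the viewBox matches the mm dimensions, user units are millimetres directly. The only transform is the Y-flip y_m = 215.615 − y_svg.

Shape 1 is a rectangle drawn with `<path>`. Its stroke #ff00ff means engrave at S251, F3409. After flipping Y the toolpath is (56.768,121.518) → (105.604,121.518) → (105.604,57.783) → (56.768,57.783) → (56.768,121.518), returning to the start.

Shape 2 is a circle drawn with `<circle>`. Its stroke #ff0000 means score at S551, F1917. After flipping Y the toolpath is (129.945,82.413) → (126.850,93.964) → (118.394,102.420) → (106.843,105.515) → (95.292,102.420) → (86.836,93.964) → (83.741,82.413) → (86.836,70.862) → (95.292,62.406) → (106.843,59.311) → (118.394,62.406) → (126.850,70.862) → (129.945,82.413), returning to the start.

Shape 3 is a cubic bezier drawn with `<path>`. Its stroke #0000ff means cut at S920, F1396. After flipping Y the toolpath is (26.232,177.394) → (39.978,174.179) → (62.712,164.831) → (89.380,151.590) → (114.929,136.696) → (134.305,122.390) → (142.457,110.911).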